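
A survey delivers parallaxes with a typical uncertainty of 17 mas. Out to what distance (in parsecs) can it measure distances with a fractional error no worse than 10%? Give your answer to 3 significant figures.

σ_d/d = σ_p/p, so the condition is σ_p/p ≤ 0.10, i.e. p ≥ σ_p/0.10.
p_min = 17/0.10 = 170 mas = 0.17 arcsec.
d_max = 1/p_min = 1/0.17 = 5.8824 pc.

5.88 pc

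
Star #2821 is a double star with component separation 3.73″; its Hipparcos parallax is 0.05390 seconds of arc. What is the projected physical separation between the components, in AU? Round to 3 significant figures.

69.2 AU

d = 1/p = 1/0.05390″ = 18.553 pc.
At distance d (pc), an angle of θ arcsec spans θ·d AU: s = 3.73 × 18.553 = 69.203 AU.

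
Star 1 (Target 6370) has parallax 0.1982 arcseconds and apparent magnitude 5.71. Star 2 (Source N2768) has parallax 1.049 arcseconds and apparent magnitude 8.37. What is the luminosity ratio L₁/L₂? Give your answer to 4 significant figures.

L₁/L₂ = 324.6

d₁ = 1/p₁ = 1/0.1982″ = 5.0454 pc; d₂ = 1/p₂ = 1/1.049″ = 0.95329 pc.
M₁ = m₁ − 5 log₁₀ d₁ + 5 = 5.71 − 3.5145 + 5 = 7.1955.
M₂ = 8.37 − (-0.1039) + 5 = 13.4739.
L₁/L₂ = 10^(0.4(M₂ − M₁)) = 10^(0.4 × 6.2784) = 10^2.51136 = 324.61.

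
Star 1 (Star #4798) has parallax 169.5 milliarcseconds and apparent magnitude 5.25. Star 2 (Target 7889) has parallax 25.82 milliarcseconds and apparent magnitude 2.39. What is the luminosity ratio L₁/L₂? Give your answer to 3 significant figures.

L₁/L₂ = 0.00167

d₁ = 1/p₁ = 1/0.1695″ = 5.8997 pc; d₂ = 1/p₂ = 1/0.02582″ = 38.73 pc.
M₁ = m₁ − 5 log₁₀ d₁ + 5 = 5.25 − 3.8541 + 5 = 6.3959.
M₂ = 2.39 − 7.9402 + 5 = -0.5502.
L₁/L₂ = 10^(0.4(M₂ − M₁)) = 10^(0.4 × (-6.9461)) = 10^(-2.77844) = 0.0016656.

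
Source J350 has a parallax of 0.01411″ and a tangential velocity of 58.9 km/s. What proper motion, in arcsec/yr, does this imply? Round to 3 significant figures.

d = 1/p = 1/0.01411″ = 70.872 pc.
μ = v_t / (4.74 d) = 58.9 / (4.74 × 70.872) = 58.9 / 335.93 = 0.17533 ″/yr.

0.175 arcsec/yr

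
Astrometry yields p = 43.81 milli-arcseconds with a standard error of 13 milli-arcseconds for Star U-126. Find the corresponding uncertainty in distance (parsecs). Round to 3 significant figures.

d = 1/p, so σ_d = σ_p / p².
σ_d = 0.0130 / (0.04381)² = 0.0130 / 0.0019193 = 6.7733 pc.

6.77 pc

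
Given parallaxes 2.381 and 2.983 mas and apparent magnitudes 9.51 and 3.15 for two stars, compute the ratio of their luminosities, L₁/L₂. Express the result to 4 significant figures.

d₁ = 1/p₁ = 1/0.002381″ = 419.99 pc; d₂ = 1/p₂ = 1/0.002983″ = 335.23 pc.
M₁ = m₁ − 5 log₁₀ d₁ + 5 = 9.51 − 13.1162 + 5 = 1.3938.
M₂ = 3.15 − 12.6267 + 5 = -4.4767.
L₁/L₂ = 10^(0.4(M₂ − M₁)) = 10^(0.4 × (-5.8705)) = 10^(-2.34820) = 0.0044854.

L₁/L₂ = 0.004485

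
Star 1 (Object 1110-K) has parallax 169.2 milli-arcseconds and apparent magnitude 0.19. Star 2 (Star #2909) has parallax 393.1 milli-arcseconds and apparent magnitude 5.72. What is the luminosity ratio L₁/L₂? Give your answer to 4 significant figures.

L₁/L₂ = 879.4

d₁ = 1/p₁ = 1/0.1692″ = 5.9102 pc; d₂ = 1/p₂ = 1/0.3931″ = 2.5439 pc.
M₁ = m₁ − 5 log₁₀ d₁ + 5 = 0.19 − 3.8580 + 5 = 1.3320.
M₂ = 5.72 − 2.0275 + 5 = 8.6925.
L₁/L₂ = 10^(0.4(M₂ − M₁)) = 10^(0.4 × 7.3605) = 10^2.94420 = 879.43.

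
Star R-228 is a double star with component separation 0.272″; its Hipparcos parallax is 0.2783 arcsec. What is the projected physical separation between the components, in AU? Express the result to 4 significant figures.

0.9774 AU

d = 1/p = 1/0.2783″ = 3.5932 pc.
At distance d (pc), an angle of θ arcsec spans θ·d AU: s = 0.272 × 3.5932 = 0.97735 AU.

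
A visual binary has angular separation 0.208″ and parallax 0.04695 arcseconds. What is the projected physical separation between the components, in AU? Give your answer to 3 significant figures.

d = 1/p = 1/0.04695″ = 21.299 pc.
At distance d (pc), an angle of θ arcsec spans θ·d AU: s = 0.208 × 21.299 = 4.4302 AU.

4.43 AU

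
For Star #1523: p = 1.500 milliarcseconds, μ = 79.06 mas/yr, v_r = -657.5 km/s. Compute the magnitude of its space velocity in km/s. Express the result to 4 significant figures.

d = 1/p = 1/0.001500″ = 666.67 pc.
μ = 79.06 mas/yr = 0.07906 ″/yr.
v_t = 4.740 μ d = 4.740 × 0.07906 × 666.67 = 249.83 km/s.
v = √(v_r² + v_t²) = √((-657.5)² + 249.83²) = √494721 = 703.36 km/s.

703.4 km/s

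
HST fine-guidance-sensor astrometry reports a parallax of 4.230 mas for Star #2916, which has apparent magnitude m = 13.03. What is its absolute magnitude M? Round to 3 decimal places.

M = 6.162

d = 1/p = 1/0.004230″ = 236.41 pc.
m − M = 5 log₁₀(236.41) − 5 = 11.8683 − 5 = 6.8683.
M = m − (m − M) = 13.03 − 6.8683 = 6.162.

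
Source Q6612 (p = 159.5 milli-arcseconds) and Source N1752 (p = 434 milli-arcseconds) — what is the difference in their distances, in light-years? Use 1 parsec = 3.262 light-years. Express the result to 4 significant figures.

d_A = 1/0.1595″ = 6.2696 pc; d_B = 1/0.4340″ = 2.3041 pc.
|d_B − d_A| = |2.3041 − 6.2696| = 3.9655 pc = 3.9655 × 3.262 ly = 12.935 ly.

12.94 ly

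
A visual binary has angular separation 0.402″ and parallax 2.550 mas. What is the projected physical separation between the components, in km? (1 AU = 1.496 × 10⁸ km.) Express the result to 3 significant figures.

2.36 × 10^10 km

d = 1/p = 1/0.002550″ = 392.16 pc.
At distance d (pc), an angle of θ arcsec spans θ·d AU: s = 0.402 × 392.16 = 157.65 AU.
= 157.65 × 1.496 × 10⁸ km = 2.3584 × 10^10 km.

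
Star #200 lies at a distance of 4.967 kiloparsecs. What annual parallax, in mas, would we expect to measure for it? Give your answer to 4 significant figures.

d = 4.967 kpc = 4967 pc.
p = 1/d = 1/4967 = 0.00020133 arcsec.
= 0.00020133 × 1000 = 0.20133 mas.

0.2013 mas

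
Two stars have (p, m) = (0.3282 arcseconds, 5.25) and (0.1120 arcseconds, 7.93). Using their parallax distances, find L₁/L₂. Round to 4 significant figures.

L₁/L₂ = 1.375

d₁ = 1/p₁ = 1/0.3282″ = 3.0469 pc; d₂ = 1/p₂ = 1/0.1120″ = 8.9286 pc.
M₁ = m₁ − 5 log₁₀ d₁ + 5 = 5.25 − 2.4193 + 5 = 7.8307.
M₂ = 7.93 − 4.7539 + 5 = 8.1761.
L₁/L₂ = 10^(0.4(M₂ − M₁)) = 10^(0.4 × 0.3454) = 10^0.13816 = 1.3745.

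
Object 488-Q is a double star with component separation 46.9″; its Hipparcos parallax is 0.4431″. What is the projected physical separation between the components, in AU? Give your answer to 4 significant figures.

d = 1/p = 1/0.4431″ = 2.2568 pc.
At distance d (pc), an angle of θ arcsec spans θ·d AU: s = 46.9 × 2.2568 = 105.84 AU.

105.8 AU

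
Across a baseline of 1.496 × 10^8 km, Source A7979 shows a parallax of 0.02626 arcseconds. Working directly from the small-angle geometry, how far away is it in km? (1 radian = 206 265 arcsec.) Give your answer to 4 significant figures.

θ = 0.02626″ = 0.02626/206265 = 1.2731 × 10^-7 rad.
d = B/θ = (1.496 × 10^8) / (1.2731 × 10^-7) = 1.1751 × 10^15 km.

1.175 × 10^15 km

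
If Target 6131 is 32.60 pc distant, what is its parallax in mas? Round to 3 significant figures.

30.7 mas

p = 1/d = 1/32.6 = 0.030675 arcsec.
= 0.030675 × 1000 = 30.675 mas.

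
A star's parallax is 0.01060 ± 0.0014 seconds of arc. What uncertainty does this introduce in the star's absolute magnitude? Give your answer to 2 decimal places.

M = m − 5 log₁₀ d + 5 = m + 5 log₁₀ p + 5, so ∂M/∂p = 5/(p ln 10).
σ_M = (5/ln 10) · (σ_p/p) = 2.1715 × 0.0014/0.01060 = 2.1715 × 0.13208 = 0.28681.

σ_M = 0.29 mag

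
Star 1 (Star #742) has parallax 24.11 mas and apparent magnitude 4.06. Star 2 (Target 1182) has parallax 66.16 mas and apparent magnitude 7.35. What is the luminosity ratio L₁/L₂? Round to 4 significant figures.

d₁ = 1/p₁ = 1/0.02411″ = 41.477 pc; d₂ = 1/p₂ = 1/0.06616″ = 15.115 pc.
M₁ = m₁ − 5 log₁₀ d₁ + 5 = 4.06 − 8.0890 + 5 = 0.9710.
M₂ = 7.35 − 5.8970 + 5 = 6.4530.
L₁/L₂ = 10^(0.4(M₂ − M₁)) = 10^(0.4 × 5.4820) = 10^2.19280 = 155.88.

L₁/L₂ = 155.9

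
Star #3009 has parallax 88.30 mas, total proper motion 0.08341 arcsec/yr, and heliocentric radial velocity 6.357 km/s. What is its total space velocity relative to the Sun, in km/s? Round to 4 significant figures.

7.776 km/s

d = 1/p = 1/0.08830″ = 11.325 pc.
v_t = 4.740 μ d = 4.740 × 0.08341 × 11.325 = 4.4775 km/s.
v = √(v_r² + v_t²) = √(6.357² + 4.4775²) = √60.4595 = 7.7756 km/s.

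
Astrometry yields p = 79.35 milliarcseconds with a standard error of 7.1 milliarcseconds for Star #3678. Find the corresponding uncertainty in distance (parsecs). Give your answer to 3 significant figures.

1.13 pc

d = 1/p, so σ_d = σ_p / p².
σ_d = 0.00710 / (0.07935)² = 0.00710 / 0.0062964 = 1.1276 pc.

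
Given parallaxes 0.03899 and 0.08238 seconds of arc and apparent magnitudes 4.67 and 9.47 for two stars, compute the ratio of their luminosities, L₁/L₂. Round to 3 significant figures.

d₁ = 1/p₁ = 1/0.03899″ = 25.648 pc; d₂ = 1/p₂ = 1/0.08238″ = 12.139 pc.
M₁ = m₁ − 5 log₁₀ d₁ + 5 = 4.67 − 7.0453 + 5 = 2.6247.
M₂ = 9.47 − 5.4209 + 5 = 9.0491.
L₁/L₂ = 10^(0.4(M₂ − M₁)) = 10^(0.4 × 6.4244) = 10^2.56976 = 371.33.

L₁/L₂ = 371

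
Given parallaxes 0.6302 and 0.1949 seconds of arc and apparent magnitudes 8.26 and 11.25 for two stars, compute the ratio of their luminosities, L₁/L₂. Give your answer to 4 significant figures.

L₁/L₂ = 1.502

d₁ = 1/p₁ = 1/0.6302″ = 1.5868 pc; d₂ = 1/p₂ = 1/0.1949″ = 5.1308 pc.
M₁ = m₁ − 5 log₁₀ d₁ + 5 = 8.26 − 1.0026 + 5 = 12.2574.
M₂ = 11.25 − 3.5509 + 5 = 12.6991.
L₁/L₂ = 10^(0.4(M₂ − M₁)) = 10^(0.4 × 0.4417) = 10^0.17668 = 1.502.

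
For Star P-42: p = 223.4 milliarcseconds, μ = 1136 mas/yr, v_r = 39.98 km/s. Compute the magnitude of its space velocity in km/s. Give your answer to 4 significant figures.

46.68 km/s

d = 1/p = 1/0.2234″ = 4.4763 pc.
μ = 1136 mas/yr = 1.136 ″/yr.
v_t = 4.740 μ d = 4.740 × 1.136 × 4.4763 = 24.103 km/s.
v = √(v_r² + v_t²) = √(39.98² + 24.103²) = √2179.36 = 46.684 km/s.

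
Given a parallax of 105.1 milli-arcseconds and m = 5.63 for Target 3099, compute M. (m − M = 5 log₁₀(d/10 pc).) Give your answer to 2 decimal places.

d = 1/p = 1/0.1051″ = 9.5147 pc.
m − M = 5 log₁₀(9.5147) − 5 = 4.8920 − 5 = -0.1080.
M = m − (m − M) = 5.63 − (-0.1080) = 5.74.

M = 5.74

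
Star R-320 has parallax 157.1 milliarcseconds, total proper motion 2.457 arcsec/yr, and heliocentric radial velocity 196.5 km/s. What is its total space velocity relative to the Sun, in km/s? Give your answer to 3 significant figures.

d = 1/p = 1/0.1571″ = 6.3654 pc.
v_t = 4.740 μ d = 4.740 × 2.457 × 6.3654 = 74.133 km/s.
v = √(v_r² + v_t²) = √(196.5² + 74.133²) = √44108 = 210.02 km/s.

210 km/s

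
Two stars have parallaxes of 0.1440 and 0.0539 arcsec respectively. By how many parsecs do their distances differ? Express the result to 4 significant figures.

d_A = 1/0.1440″ = 6.9444 pc; d_B = 1/0.05390″ = 18.553 pc.
|d_B − d_A| = |18.553 − 6.9444| = 11.609 pc.

11.61 pc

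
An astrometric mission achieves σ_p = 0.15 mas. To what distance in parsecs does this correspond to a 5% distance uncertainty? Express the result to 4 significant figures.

σ_d/d = σ_p/p, so the condition is σ_p/p ≤ 0.05, i.e. p ≥ σ_p/0.05.
p_min = 0.15/0.05 = 3 mas = 0.003 arcsec.
d_max = 1/p_min = 1/0.003 = 333.33 pc.

333.3 pc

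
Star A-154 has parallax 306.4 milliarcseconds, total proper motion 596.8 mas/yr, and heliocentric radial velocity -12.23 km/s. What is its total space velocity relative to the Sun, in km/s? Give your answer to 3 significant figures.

15.3 km/s

d = 1/p = 1/0.3064″ = 3.2637 pc.
μ = 596.8 mas/yr = 0.5968 ″/yr.
v_t = 4.740 μ d = 4.740 × 0.5968 × 3.2637 = 9.2325 km/s.
v = √(v_r² + v_t²) = √((-12.23)² + 9.2325²) = √234.812 = 15.324 km/s.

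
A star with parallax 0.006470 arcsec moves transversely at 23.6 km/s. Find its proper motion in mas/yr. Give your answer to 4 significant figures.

32.21 mas/yr

d = 1/p = 1/0.006470″ = 154.56 pc.
μ = v_t / (4.74 d) = 23.6 / (4.74 × 154.56) = 23.6 / 732.61 = 0.032214 ″/yr = 32.214 mas/yr.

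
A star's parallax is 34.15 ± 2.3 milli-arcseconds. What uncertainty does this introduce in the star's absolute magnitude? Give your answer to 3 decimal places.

σ_M = 0.146 mag

M = m − 5 log₁₀ d + 5 = m + 5 log₁₀ p + 5, so ∂M/∂p = 5/(p ln 10).
σ_M = (5/ln 10) · (σ_p/p) = 2.1715 × 2.3/34.15 = 2.1715 × 0.06735 = 0.14625.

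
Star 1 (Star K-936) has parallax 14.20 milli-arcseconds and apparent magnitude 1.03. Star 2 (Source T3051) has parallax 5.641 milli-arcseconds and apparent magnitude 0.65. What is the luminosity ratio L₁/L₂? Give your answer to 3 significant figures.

d₁ = 1/p₁ = 1/0.01420″ = 70.423 pc; d₂ = 1/p₂ = 1/0.005641″ = 177.27 pc.
M₁ = m₁ − 5 log₁₀ d₁ + 5 = 1.03 − 9.2386 + 5 = -3.2086.
M₂ = 0.65 − 11.2432 + 5 = -5.5932.
L₁/L₂ = 10^(0.4(M₂ − M₁)) = 10^(0.4 × (-2.3846)) = 10^(-0.95384) = 0.11121.

L₁/L₂ = 0.111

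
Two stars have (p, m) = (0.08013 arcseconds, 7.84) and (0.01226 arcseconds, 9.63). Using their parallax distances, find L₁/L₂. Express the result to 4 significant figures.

L₁/L₂ = 0.1217

d₁ = 1/p₁ = 1/0.08013″ = 12.48 pc; d₂ = 1/p₂ = 1/0.01226″ = 81.566 pc.
M₁ = m₁ − 5 log₁₀ d₁ + 5 = 7.84 − 5.4811 + 5 = 7.3589.
M₂ = 9.63 − 9.5575 + 5 = 5.0725.
L₁/L₂ = 10^(0.4(M₂ − M₁)) = 10^(0.4 × (-2.2864)) = 10^(-0.91456) = 0.12174.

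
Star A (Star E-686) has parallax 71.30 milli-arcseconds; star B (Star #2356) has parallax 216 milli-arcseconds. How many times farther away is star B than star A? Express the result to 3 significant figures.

Since d = 1/p, d_B/d_A = p_A/p_B.
= 71.30 / 216 = 0.33009.

0.330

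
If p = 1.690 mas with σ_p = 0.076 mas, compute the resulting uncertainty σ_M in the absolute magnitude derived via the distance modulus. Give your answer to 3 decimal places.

M = m − 5 log₁₀ d + 5 = m + 5 log₁₀ p + 5, so ∂M/∂p = 5/(p ln 10).
σ_M = (5/ln 10) · (σ_p/p) = 2.1715 × 0.076/1.690 = 2.1715 × 0.04497 = 0.097652.

σ_M = 0.098 mag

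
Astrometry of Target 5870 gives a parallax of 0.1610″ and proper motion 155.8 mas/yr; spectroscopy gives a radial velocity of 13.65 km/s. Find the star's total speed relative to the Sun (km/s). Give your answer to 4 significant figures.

14.40 km/s

d = 1/p = 1/0.1610″ = 6.2112 pc.
μ = 155.8 mas/yr = 0.1558 ″/yr.
v_t = 4.740 μ d = 4.740 × 0.1558 × 6.2112 = 4.5869 km/s.
v = √(v_r² + v_t²) = √(13.65² + 4.5869²) = √207.362 = 14.4 km/s.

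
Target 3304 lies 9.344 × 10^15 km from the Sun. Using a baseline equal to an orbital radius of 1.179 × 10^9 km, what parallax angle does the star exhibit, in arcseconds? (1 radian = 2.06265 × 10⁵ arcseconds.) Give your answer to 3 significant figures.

0.0260 arcsec

θ ≈ B/d = (1.179 × 10^9) / (9.344 × 10^15) = 1.2618 × 10^-7 rad.
In arcseconds: 1.2618 × 10^-7 × 206265 = 0.026027″.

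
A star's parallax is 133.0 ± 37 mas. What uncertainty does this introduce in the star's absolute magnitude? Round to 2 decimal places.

M = m − 5 log₁₀ d + 5 = m + 5 log₁₀ p + 5, so ∂M/∂p = 5/(p ln 10).
σ_M = (5/ln 10) · (σ_p/p) = 2.1715 × 37/133.0 = 2.1715 × 0.2782 = 0.60411.

σ_M = 0.60 mag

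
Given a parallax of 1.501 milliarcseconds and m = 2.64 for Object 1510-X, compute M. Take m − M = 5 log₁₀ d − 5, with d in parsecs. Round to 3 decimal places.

d = 1/p = 1/0.001501″ = 666.22 pc.
m − M = 5 log₁₀(666.22) − 5 = 14.1181 − 5 = 9.1181.
M = m − (m − M) = 2.64 − 9.1181 = -6.478.

M = -6.478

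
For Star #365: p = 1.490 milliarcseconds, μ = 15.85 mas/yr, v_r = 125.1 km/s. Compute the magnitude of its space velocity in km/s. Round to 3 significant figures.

d = 1/p = 1/0.001490″ = 671.14 pc.
μ = 15.85 mas/yr = 0.01585 ″/yr.
v_t = 4.740 μ d = 4.740 × 0.01585 × 671.14 = 50.422 km/s.
v = √(v_r² + v_t²) = √(125.1² + 50.422²) = √18192.4 = 134.88 km/s.

135 km/s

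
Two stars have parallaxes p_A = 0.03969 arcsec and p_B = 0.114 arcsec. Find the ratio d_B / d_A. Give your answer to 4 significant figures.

Since d = 1/p, d_B/d_A = p_A/p_B.
= 0.03969 / 0.114 = 0.34816.

0.3482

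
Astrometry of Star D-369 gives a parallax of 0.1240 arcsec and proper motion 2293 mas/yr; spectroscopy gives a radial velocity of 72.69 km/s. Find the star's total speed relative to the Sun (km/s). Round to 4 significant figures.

d = 1/p = 1/0.1240″ = 8.0645 pc.
μ = 2293 mas/yr = 2.293 ″/yr.
v_t = 4.740 μ d = 4.740 × 2.293 × 8.0645 = 87.652 km/s.
v = √(v_r² + v_t²) = √(72.69² + 87.652²) = √12966.7 = 113.87 km/s.

113.9 km/s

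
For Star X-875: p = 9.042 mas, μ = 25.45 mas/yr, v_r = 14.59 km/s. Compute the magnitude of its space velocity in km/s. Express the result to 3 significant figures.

d = 1/p = 1/0.009042″ = 110.6 pc.
μ = 25.45 mas/yr = 0.02545 ″/yr.
v_t = 4.740 μ d = 4.740 × 0.02545 × 110.6 = 13.342 km/s.
v = √(v_r² + v_t²) = √(14.59² + 13.342²) = √390.877 = 19.771 km/s.

19.8 km/s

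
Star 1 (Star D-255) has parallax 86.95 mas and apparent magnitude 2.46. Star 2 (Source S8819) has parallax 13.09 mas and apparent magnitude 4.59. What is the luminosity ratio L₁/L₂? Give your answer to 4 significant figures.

d₁ = 1/p₁ = 1/0.08695″ = 11.501 pc; d₂ = 1/p₂ = 1/0.01309″ = 76.394 pc.
M₁ = m₁ − 5 log₁₀ d₁ + 5 = 2.46 − 5.3037 + 5 = 2.1563.
M₂ = 4.59 − 9.4153 + 5 = 0.1747.
L₁/L₂ = 10^(0.4(M₂ − M₁)) = 10^(0.4 × (-1.9816)) = 10^(-0.79264) = 0.1612.

L₁/L₂ = 0.1612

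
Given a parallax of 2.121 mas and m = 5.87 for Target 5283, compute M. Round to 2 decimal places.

M = -2.50

d = 1/p = 1/0.002121″ = 471.48 pc.
m − M = 5 log₁₀(471.48) − 5 = 13.3673 − 5 = 8.3673.
M = m − (m − M) = 5.87 − 8.3673 = -2.50.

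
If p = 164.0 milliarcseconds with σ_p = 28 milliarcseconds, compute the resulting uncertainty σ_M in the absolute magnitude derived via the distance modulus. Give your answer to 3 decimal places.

σ_M = 0.371 mag

M = m − 5 log₁₀ d + 5 = m + 5 log₁₀ p + 5, so ∂M/∂p = 5/(p ln 10).
σ_M = (5/ln 10) · (σ_p/p) = 2.1715 × 28/164.0 = 2.1715 × 0.17073 = 0.37074.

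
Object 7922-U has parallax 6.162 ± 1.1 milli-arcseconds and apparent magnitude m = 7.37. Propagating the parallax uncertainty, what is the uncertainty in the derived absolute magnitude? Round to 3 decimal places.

σ_M = 0.388 mag

M = m − 5 log₁₀ d + 5 = m + 5 log₁₀ p + 5, so ∂M/∂p = 5/(p ln 10).
σ_M = (5/ln 10) · (σ_p/p) = 2.1715 × 1.1/6.162 = 2.1715 × 0.17851 = 0.38763.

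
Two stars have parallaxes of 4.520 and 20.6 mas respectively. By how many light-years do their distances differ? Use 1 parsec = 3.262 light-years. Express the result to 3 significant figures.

d_A = 1/0.004520″ = 221.24 pc; d_B = 1/0.02060″ = 48.544 pc.
|d_B − d_A| = |48.544 − 221.24| = 172.7 pc = 172.7 × 3.262 ly = 563.35 ly.

563 ly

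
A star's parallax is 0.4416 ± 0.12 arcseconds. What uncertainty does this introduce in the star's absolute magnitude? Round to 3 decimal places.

σ_M = 0.590 mag

M = m − 5 log₁₀ d + 5 = m + 5 log₁₀ p + 5, so ∂M/∂p = 5/(p ln 10).
σ_M = (5/ln 10) · (σ_p/p) = 2.1715 × 0.12/0.4416 = 2.1715 × 0.27174 = 0.59008.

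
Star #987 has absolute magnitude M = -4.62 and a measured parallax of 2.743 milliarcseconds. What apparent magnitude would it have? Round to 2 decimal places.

d = 1/p = 1/0.002743″ = 364.56 pc.
m − M = 5 log₁₀ d − 5 = 5 log₁₀(364.56) − 5 = 12.8088 − 5 = 7.8088.
m = M + (m − M) = -4.62 + 7.8088 = 3.19.

m = 3.19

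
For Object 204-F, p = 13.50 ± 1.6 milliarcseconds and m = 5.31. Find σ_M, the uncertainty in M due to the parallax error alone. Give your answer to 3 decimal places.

σ_M = 0.257 mag

M = m − 5 log₁₀ d + 5 = m + 5 log₁₀ p + 5, so ∂M/∂p = 5/(p ln 10).
σ_M = (5/ln 10) · (σ_p/p) = 2.1715 × 1.6/13.50 = 2.1715 × 0.11852 = 0.25737.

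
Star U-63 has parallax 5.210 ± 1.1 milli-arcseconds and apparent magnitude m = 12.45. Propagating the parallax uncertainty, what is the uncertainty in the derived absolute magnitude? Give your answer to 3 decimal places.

σ_M = 0.458 mag

M = m − 5 log₁₀ d + 5 = m + 5 log₁₀ p + 5, so ∂M/∂p = 5/(p ln 10).
σ_M = (5/ln 10) · (σ_p/p) = 2.1715 × 1.1/5.210 = 2.1715 × 0.21113 = 0.45847.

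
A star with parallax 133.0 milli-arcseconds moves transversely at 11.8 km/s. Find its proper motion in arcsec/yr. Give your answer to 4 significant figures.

d = 1/p = 1/0.1330″ = 7.5188 pc.
μ = v_t / (4.74 d) = 11.8 / (4.74 × 7.5188) = 11.8 / 35.639 = 0.3311 ″/yr.

0.3311 arcsec/yr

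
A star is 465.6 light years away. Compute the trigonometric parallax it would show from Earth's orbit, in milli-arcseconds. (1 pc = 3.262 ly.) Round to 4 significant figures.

7.006 mas

d = 465.6 ly ÷ 3.262 = 142.73 pc.
p = 1/d = 1/142.73 = 0.0070062 arcsec.
= 0.0070062 × 1000 = 7.0062 mas.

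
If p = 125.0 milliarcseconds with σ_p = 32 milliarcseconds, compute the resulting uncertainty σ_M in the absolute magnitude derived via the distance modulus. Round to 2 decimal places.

M = m − 5 log₁₀ d + 5 = m + 5 log₁₀ p + 5, so ∂M/∂p = 5/(p ln 10).
σ_M = (5/ln 10) · (σ_p/p) = 2.1715 × 32/125.0 = 2.1715 × 0.256 = 0.5559.

σ_M = 0.56 mag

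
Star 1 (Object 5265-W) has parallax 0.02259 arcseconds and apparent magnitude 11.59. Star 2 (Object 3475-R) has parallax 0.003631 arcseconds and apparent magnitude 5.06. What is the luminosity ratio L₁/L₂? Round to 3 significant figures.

L₁/L₂ = 6.31 × 10^-5

d₁ = 1/p₁ = 1/0.02259″ = 44.267 pc; d₂ = 1/p₂ = 1/0.003631″ = 275.41 pc.
M₁ = m₁ − 5 log₁₀ d₁ + 5 = 11.59 − 8.2304 + 5 = 8.3596.
M₂ = 5.06 − 12.1999 + 5 = -2.1399.
L₁/L₂ = 10^(0.4(M₂ − M₁)) = 10^(0.4 × (-10.4995)) = 10^(-4.19980) = 0.000063125.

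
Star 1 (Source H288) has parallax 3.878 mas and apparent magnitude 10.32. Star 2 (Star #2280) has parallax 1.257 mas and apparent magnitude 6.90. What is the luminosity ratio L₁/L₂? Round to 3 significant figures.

d₁ = 1/p₁ = 1/0.003878″ = 257.86 pc; d₂ = 1/p₂ = 1/0.001257″ = 795.54 pc.
M₁ = m₁ − 5 log₁₀ d₁ + 5 = 10.32 − 12.0569 + 5 = 3.2631.
M₂ = 6.90 − 14.5033 + 5 = -2.6033.
L₁/L₂ = 10^(0.4(M₂ − M₁)) = 10^(0.4 × (-5.8664)) = 10^(-2.34656) = 0.0045024.

L₁/L₂ = 0.00450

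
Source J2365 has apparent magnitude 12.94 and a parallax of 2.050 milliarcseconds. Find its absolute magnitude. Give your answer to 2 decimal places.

d = 1/p = 1/0.002050″ = 487.8 pc.
m − M = 5 log₁₀(487.8) − 5 = 13.4412 − 5 = 8.4412.
M = m − (m − M) = 12.94 − 8.4412 = 4.50.

M = 4.50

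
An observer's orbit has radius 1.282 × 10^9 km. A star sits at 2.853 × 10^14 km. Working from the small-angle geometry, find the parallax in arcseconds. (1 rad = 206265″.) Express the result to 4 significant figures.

θ ≈ B/d = (1.282 × 10^9) / (2.853 × 10^14) = 4.4935 × 10^-6 rad.
In arcseconds: 4.4935 × 10^-6 × 206265 = 0.92685″.

0.9269 arcsec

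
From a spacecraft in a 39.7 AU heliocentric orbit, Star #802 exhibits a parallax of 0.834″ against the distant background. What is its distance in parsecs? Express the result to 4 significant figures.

47.60 pc

With baseline B (in AU) and parallax p (in arcsec), d = B/p parsecs.
d = 39.7 / 0.834 = 47.602 pc.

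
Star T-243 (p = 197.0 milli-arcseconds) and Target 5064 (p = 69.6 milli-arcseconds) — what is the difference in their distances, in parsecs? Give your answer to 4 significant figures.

9.292 pc

d_A = 1/0.1970″ = 5.0761 pc; d_B = 1/0.06960″ = 14.368 pc.
|d_B − d_A| = |14.368 − 5.0761| = 9.2919 pc.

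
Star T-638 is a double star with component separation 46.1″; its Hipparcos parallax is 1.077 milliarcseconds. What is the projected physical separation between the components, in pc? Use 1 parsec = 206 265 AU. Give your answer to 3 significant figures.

d = 1/p = 1/0.001077″ = 928.51 pc.
At distance d (pc), an angle of θ arcsec spans θ·d AU: s = 46.1 × 928.51 = 42804 AU.
= 42804 / 206265 = 0.20752 pc.

0.208 pc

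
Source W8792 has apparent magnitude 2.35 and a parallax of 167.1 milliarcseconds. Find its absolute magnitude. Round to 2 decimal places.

d = 1/p = 1/0.1671″ = 5.9844 pc.
m − M = 5 log₁₀(5.9844) − 5 = 3.8851 − 5 = -1.1149.
M = m − (m − M) = 2.35 − (-1.1149) = 3.46.

M = 3.46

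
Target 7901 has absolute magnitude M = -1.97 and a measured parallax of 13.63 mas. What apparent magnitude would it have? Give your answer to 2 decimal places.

m = 2.36

d = 1/p = 1/0.01363″ = 73.368 pc.
m − M = 5 log₁₀ d − 5 = 5 log₁₀(73.368) − 5 = 9.3275 − 5 = 4.3275.
m = M + (m − M) = -1.97 + 4.3275 = 2.36.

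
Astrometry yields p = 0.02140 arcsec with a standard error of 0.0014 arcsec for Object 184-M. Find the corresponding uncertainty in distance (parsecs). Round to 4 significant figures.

3.057 pc

d = 1/p, so σ_d = σ_p / p².
σ_d = 0.00140 / (0.02140)² = 0.00140 / 0.00045796 = 3.057 pc.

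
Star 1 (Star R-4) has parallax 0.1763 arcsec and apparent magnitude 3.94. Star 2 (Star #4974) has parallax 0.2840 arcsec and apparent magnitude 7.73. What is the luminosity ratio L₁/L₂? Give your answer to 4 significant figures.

L₁/L₂ = 85.14

d₁ = 1/p₁ = 1/0.1763″ = 5.6721 pc; d₂ = 1/p₂ = 1/0.2840″ = 3.5211 pc.
M₁ = m₁ − 5 log₁₀ d₁ + 5 = 3.94 − 3.7687 + 5 = 5.1713.
M₂ = 7.73 − 2.7334 + 5 = 9.9966.
L₁/L₂ = 10^(0.4(M₂ − M₁)) = 10^(0.4 × 4.8253) = 10^1.93012 = 85.137.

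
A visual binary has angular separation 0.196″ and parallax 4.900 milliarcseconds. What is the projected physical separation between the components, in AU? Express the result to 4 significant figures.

40.00 AU

d = 1/p = 1/0.004900″ = 204.08 pc.
At distance d (pc), an angle of θ arcsec spans θ·d AU: s = 0.196 × 204.08 = 40 AU.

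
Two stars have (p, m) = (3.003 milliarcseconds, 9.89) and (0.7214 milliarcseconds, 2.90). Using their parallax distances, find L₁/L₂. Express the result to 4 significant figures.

L₁/L₂ = 9.231 × 10^-5

d₁ = 1/p₁ = 1/0.003003″ = 333 pc; d₂ = 1/p₂ = 1/0.0007214″ = 1386.2 pc.
M₁ = m₁ − 5 log₁₀ d₁ + 5 = 9.89 − 12.6122 + 5 = 2.2778.
M₂ = 2.90 − 15.7091 + 5 = -7.8091.
L₁/L₂ = 10^(0.4(M₂ − M₁)) = 10^(0.4 × (-10.0869)) = 10^(-4.03476) = 0.000092308.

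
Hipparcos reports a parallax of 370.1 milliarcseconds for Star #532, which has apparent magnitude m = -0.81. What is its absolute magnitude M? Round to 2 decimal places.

d = 1/p = 1/0.3701″ = 2.702 pc.
m − M = 5 log₁₀(2.702) − 5 = 2.1584 − 5 = -2.8416.
M = m − (m − M) = -0.81 − (-2.8416) = 2.03.

M = 2.03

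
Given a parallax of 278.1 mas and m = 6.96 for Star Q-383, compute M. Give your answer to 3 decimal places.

d = 1/p = 1/0.2781″ = 3.5958 pc.
m − M = 5 log₁₀(3.5958) − 5 = 2.7790 − 5 = -2.2210.
M = m − (m − M) = 6.96 − (-2.2210) = 9.181.

M = 9.181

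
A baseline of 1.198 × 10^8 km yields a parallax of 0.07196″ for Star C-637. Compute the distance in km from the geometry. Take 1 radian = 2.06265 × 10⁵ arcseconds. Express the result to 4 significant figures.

3.434 × 10^14 km

θ = 0.07196″ = 0.07196/206265 = 3.4887 × 10^-7 rad.
d = B/θ = (1.198 × 10^8) / (3.4887 × 10^-7) = 3.4339 × 10^14 km.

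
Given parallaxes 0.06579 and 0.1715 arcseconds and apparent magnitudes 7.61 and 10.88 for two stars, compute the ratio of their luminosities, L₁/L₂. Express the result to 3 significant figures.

L₁/L₂ = 138

d₁ = 1/p₁ = 1/0.06579″ = 15.2 pc; d₂ = 1/p₂ = 1/0.1715″ = 5.8309 pc.
M₁ = m₁ − 5 log₁₀ d₁ + 5 = 7.61 − 5.9092 + 5 = 6.7008.
M₂ = 10.88 − 3.8287 + 5 = 12.0513.
L₁/L₂ = 10^(0.4(M₂ − M₁)) = 10^(0.4 × 5.3505) = 10^2.14020 = 138.1.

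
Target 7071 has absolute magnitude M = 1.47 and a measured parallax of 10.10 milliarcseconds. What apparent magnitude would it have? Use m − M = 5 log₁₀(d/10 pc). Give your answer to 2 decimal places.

d = 1/p = 1/0.01010″ = 99.01 pc.
m − M = 5 log₁₀ d − 5 = 5 log₁₀(99.01) − 5 = 9.9784 − 5 = 4.9784.
m = M + (m − M) = 1.47 + 4.9784 = 6.45.

m = 6.45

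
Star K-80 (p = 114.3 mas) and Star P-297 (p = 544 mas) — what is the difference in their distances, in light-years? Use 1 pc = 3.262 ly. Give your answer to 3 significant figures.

22.5 ly

d_A = 1/0.1143″ = 8.7489 pc; d_B = 1/0.5440″ = 1.8382 pc.
|d_B − d_A| = |1.8382 − 8.7489| = 6.9107 pc = 6.9107 × 3.262 ly = 22.543 ly.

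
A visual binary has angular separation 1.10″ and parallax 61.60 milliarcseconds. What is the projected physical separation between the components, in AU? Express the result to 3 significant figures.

17.9 AU

d = 1/p = 1/0.06160″ = 16.234 pc.
At distance d (pc), an angle of θ arcsec spans θ·d AU: s = 1.10 × 16.234 = 17.857 AU.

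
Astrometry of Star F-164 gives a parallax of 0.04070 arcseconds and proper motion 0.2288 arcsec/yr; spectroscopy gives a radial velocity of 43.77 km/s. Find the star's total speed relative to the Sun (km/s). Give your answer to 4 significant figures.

51.24 km/s

d = 1/p = 1/0.04070″ = 24.57 pc.
v_t = 4.740 μ d = 4.740 × 0.2288 × 24.57 = 26.646 km/s.
v = √(v_r² + v_t²) = √(43.77² + 26.646²) = √2625.82 = 51.243 km/s.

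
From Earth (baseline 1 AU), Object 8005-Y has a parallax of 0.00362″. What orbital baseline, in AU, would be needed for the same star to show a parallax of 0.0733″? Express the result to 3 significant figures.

Parallax scales linearly with baseline: p ∝ B, so B = p_target / p_Earth × 1 AU.
B = 0.0733 / 0.00362 = 20.249 AU.

20.2 AU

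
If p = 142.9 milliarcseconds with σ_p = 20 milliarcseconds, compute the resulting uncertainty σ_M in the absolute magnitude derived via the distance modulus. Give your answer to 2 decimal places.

M = m − 5 log₁₀ d + 5 = m + 5 log₁₀ p + 5, so ∂M/∂p = 5/(p ln 10).
σ_M = (5/ln 10) · (σ_p/p) = 2.1715 × 20/142.9 = 2.1715 × 0.13996 = 0.30392.

σ_M = 0.30 mag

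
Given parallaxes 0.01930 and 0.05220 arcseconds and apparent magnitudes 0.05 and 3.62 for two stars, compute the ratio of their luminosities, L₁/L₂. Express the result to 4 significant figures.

d₁ = 1/p₁ = 1/0.01930″ = 51.813 pc; d₂ = 1/p₂ = 1/0.05220″ = 19.157 pc.
M₁ = m₁ − 5 log₁₀ d₁ + 5 = 0.05 − 8.5722 + 5 = -3.5222.
M₂ = 3.62 − 6.4116 + 5 = 2.2084.
L₁/L₂ = 10^(0.4(M₂ − M₁)) = 10^(0.4 × 5.7306) = 10^2.29224 = 195.99.

L₁/L₂ = 196.0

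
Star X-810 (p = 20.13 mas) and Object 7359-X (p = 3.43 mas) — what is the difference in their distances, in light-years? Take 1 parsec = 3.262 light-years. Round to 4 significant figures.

789.0 ly

d_A = 1/0.02013″ = 49.677 pc; d_B = 1/0.003430″ = 291.55 pc.
|d_B − d_A| = |291.55 − 49.677| = 241.87 pc = 241.87 × 3.262 ly = 788.98 ly.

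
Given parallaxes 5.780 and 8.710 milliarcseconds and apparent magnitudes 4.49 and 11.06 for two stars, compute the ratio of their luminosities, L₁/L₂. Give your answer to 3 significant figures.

L₁/L₂ = 964

d₁ = 1/p₁ = 1/0.005780″ = 173.01 pc; d₂ = 1/p₂ = 1/0.008710″ = 114.81 pc.
M₁ = m₁ − 5 log₁₀ d₁ + 5 = 4.49 − 11.1904 + 5 = -1.7004.
M₂ = 11.06 − 10.2999 + 5 = 5.7601.
L₁/L₂ = 10^(0.4(M₂ − M₁)) = 10^(0.4 × 7.4605) = 10^2.98420 = 964.27.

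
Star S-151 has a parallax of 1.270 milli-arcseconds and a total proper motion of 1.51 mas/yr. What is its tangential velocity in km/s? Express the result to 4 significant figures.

5.636 km/s

d = 1/p = 1/0.001270″ = 787.4 pc.
μ = 1.51 mas/yr = 0.00151 ″/yr.
v_t = 4.74 × μ × d = 4.74 × 0.00151 × 787.4 = 5.6357 km/s.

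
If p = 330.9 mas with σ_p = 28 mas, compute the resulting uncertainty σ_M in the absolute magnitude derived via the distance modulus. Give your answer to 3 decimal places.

M = m − 5 log₁₀ d + 5 = m + 5 log₁₀ p + 5, so ∂M/∂p = 5/(p ln 10).
σ_M = (5/ln 10) · (σ_p/p) = 2.1715 × 28/330.9 = 2.1715 × 0.084618 = 0.18375.

σ_M = 0.184 mag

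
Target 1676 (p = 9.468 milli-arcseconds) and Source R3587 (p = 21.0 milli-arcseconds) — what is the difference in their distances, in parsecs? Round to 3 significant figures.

58.0 pc

d_A = 1/0.009468″ = 105.62 pc; d_B = 1/0.02100″ = 47.619 pc.
|d_B − d_A| = |47.619 − 105.62| = 58.001 pc.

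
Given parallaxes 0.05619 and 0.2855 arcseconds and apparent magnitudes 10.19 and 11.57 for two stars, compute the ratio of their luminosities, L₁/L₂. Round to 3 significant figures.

L₁/L₂ = 92.0

d₁ = 1/p₁ = 1/0.05619″ = 17.797 pc; d₂ = 1/p₂ = 1/0.2855″ = 3.5026 pc.
M₁ = m₁ − 5 log₁₀ d₁ + 5 = 10.19 − 6.2517 + 5 = 8.9383.
M₂ = 11.57 − 2.7220 + 5 = 13.8480.
L₁/L₂ = 10^(0.4(M₂ − M₁)) = 10^(0.4 × 4.9097) = 10^1.96388 = 92.02.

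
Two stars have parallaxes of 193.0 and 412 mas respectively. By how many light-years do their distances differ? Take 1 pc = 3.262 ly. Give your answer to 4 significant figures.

d_A = 1/0.1930″ = 5.1813 pc; d_B = 1/0.4120″ = 2.4272 pc.
|d_B − d_A| = |2.4272 − 5.1813| = 2.7541 pc = 2.7541 × 3.262 ly = 8.9839 ly.

8.984 ly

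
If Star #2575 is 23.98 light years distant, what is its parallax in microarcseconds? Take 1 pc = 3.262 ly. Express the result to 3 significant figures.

d = 23.98 ly ÷ 3.262 = 7.3513 pc.
p = 1/d = 1/7.3513 = 0.13603 arcsec.
= 0.13603 × 10⁶ = 1.3603 × 10^5 μas.

136000 μas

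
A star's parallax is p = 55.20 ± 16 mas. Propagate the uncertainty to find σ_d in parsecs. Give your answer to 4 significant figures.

5.251 pc

d = 1/p, so σ_d = σ_p / p².
σ_d = 0.0160 / (0.05520)² = 0.0160 / 0.003047 = 5.2511 pc.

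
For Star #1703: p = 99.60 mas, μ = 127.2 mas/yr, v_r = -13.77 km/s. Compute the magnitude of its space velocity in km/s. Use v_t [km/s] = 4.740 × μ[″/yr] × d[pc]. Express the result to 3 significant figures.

d = 1/p = 1/0.09960″ = 10.04 pc.
μ = 127.2 mas/yr = 0.1272 ″/yr.
v_t = 4.740 μ d = 4.740 × 0.1272 × 10.04 = 6.0534 km/s.
v = √(v_r² + v_t²) = √((-13.77)² + 6.0534²) = √226.257 = 15.042 km/s.

15.0 km/s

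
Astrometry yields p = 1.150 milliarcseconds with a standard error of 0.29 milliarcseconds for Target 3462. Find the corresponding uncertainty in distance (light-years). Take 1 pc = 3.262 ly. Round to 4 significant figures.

d = 1/p, so σ_d = σ_p / p².
σ_d = 0.000290 / (0.001150)² = 0.000290 / 0.0000013225 = 219.28 pc = 219.28 × 3.262 ly = 715.29 ly.

715.3 ly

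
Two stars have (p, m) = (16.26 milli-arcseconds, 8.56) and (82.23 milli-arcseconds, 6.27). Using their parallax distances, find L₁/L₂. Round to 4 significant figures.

L₁/L₂ = 3.103

d₁ = 1/p₁ = 1/0.01626″ = 61.501 pc; d₂ = 1/p₂ = 1/0.08223″ = 12.161 pc.
M₁ = m₁ − 5 log₁₀ d₁ + 5 = 8.56 − 8.9444 + 5 = 4.6156.
M₂ = 6.27 − 5.4248 + 5 = 5.8452.
L₁/L₂ = 10^(0.4(M₂ − M₁)) = 10^(0.4 × 1.2296) = 10^0.49184 = 3.1034.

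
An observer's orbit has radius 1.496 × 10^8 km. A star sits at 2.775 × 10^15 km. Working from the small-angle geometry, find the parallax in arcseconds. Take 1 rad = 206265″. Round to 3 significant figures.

0.0111 arcsec

θ ≈ B/d = (1.496 × 10^8) / (2.775 × 10^15) = 5.3910 × 10^-8 rad.
In arcseconds: 5.3910 × 10^-8 × 206265 = 0.01112″.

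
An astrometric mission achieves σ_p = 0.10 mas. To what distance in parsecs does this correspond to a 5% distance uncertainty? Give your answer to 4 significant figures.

σ_d/d = σ_p/p, so the condition is σ_p/p ≤ 0.05, i.e. p ≥ σ_p/0.05.
p_min = 0.10/0.05 = 2 mas = 0.002 arcsec.
d_max = 1/p_min = 1/0.002 = 500 pc.

500.0 pc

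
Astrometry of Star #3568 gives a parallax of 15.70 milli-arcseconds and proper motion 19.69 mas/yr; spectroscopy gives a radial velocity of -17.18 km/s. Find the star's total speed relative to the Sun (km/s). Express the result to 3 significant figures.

18.2 km/s

d = 1/p = 1/0.01570″ = 63.694 pc.
μ = 19.69 mas/yr = 0.01969 ″/yr.
v_t = 4.740 μ d = 4.740 × 0.01969 × 63.694 = 5.9446 km/s.
v = √(v_r² + v_t²) = √((-17.18)² + 5.9446²) = √330.491 = 18.179 km/s.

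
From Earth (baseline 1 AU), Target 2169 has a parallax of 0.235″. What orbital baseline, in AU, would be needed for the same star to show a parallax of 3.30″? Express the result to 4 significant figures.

14.04 AU

Parallax scales linearly with baseline: p ∝ B, so B = p_target / p_Earth × 1 AU.
B = 3.30 / 0.235 = 14.043 AU.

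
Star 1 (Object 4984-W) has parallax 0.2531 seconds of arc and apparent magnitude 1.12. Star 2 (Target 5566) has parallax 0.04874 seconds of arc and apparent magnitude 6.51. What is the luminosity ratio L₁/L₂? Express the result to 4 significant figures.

d₁ = 1/p₁ = 1/0.2531″ = 3.951 pc; d₂ = 1/p₂ = 1/0.04874″ = 20.517 pc.
M₁ = m₁ − 5 log₁₀ d₁ + 5 = 1.12 − 2.9835 + 5 = 3.1365.
M₂ = 6.51 − 6.5606 + 5 = 4.9494.
L₁/L₂ = 10^(0.4(M₂ − M₁)) = 10^(0.4 × 1.8129) = 10^0.72516 = 5.3108.

L₁/L₂ = 5.311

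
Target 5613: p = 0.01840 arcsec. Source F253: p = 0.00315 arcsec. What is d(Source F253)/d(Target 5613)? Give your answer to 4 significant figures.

5.841

Since d = 1/p, d_B/d_A = p_A/p_B.
= 0.01840 / 0.00315 = 5.8413.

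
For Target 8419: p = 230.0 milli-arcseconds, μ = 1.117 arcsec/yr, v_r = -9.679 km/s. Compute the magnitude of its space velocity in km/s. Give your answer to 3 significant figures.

25.0 km/s

d = 1/p = 1/0.2300″ = 4.3478 pc.
v_t = 4.740 μ d = 4.740 × 1.117 × 4.3478 = 23.02 km/s.
v = √(v_r² + v_t²) = √((-9.679)² + 23.02²) = √623.603 = 24.972 km/s.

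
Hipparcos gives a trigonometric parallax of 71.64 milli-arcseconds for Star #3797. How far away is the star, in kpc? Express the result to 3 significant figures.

p = 71.64 milli-arcseconds = 0.07164 arcsec.
d = 1/p = 1/0.07164 = 13.959 pc.
= 0.013959 kpc.

0.0140 kpc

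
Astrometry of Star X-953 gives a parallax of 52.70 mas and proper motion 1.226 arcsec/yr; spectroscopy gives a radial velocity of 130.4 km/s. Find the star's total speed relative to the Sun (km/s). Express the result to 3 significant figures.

d = 1/p = 1/0.05270″ = 18.975 pc.
v_t = 4.740 μ d = 4.740 × 1.226 × 18.975 = 110.27 km/s.
v = √(v_r² + v_t²) = √(130.4² + 110.27²) = √29163.6 = 170.77 km/s.

171 km/s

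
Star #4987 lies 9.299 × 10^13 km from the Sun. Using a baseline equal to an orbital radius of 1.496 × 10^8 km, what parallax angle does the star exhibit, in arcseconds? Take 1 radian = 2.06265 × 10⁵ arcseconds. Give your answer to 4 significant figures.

θ ≈ B/d = (1.496 × 10^8) / (9.299 × 10^13) = 1.6088 × 10^-6 rad.
In arcseconds: 1.6088 × 10^-6 × 206265 = 0.33184″.

0.3318 arcsec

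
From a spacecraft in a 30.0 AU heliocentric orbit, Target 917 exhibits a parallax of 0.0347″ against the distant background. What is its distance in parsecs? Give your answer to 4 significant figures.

With baseline B (in AU) and parallax p (in arcsec), d = B/p parsecs.
d = 30.0 / 0.0347 = 864.55 pc.

864.6 pc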